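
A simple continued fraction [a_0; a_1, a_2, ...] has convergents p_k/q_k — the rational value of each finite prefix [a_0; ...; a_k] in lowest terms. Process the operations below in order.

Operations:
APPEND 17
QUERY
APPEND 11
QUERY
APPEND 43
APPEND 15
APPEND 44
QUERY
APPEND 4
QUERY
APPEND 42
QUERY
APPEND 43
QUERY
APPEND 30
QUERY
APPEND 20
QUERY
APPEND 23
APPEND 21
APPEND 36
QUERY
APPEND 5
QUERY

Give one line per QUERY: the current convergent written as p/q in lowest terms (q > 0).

APPEND 17: p_0 = 17·1 + 0 = 17, q_0 = 17·0 + 1 = 1 → 17/1
APPEND 11: p_1 = 11·17 + 1 = 188, q_1 = 11·1 + 0 = 11 → 188/11
APPEND 43: p_2 = 43·188 + 17 = 8101, q_2 = 43·11 + 1 = 474 → 8101/474
APPEND 15: p_3 = 15·8101 + 188 = 121703, q_3 = 15·474 + 11 = 7121 → 121703/7121
APPEND 44: p_4 = 44·121703 + 8101 = 5363033, q_4 = 44·7121 + 474 = 313798 → 5363033/313798
APPEND 4: p_5 = 4·5363033 + 121703 = 21573835, q_5 = 4·313798 + 7121 = 1262313 → 21573835/1262313
APPEND 42: p_6 = 42·21573835 + 5363033 = 911464103, q_6 = 42·1262313 + 313798 = 53330944 → 911464103/53330944
APPEND 43: p_7 = 43·911464103 + 21573835 = 39214530264, q_7 = 43·53330944 + 1262313 = 2294492905 → 39214530264/2294492905
APPEND 30: p_8 = 30·39214530264 + 911464103 = 1177347372023, q_8 = 30·2294492905 + 53330944 = 68888118094 → 1177347372023/68888118094
APPEND 20: p_9 = 20·1177347372023 + 39214530264 = 23586161970724, q_9 = 20·68888118094 + 2294492905 = 1380056854785 → 23586161970724/1380056854785
APPEND 23: p_10 = 23·23586161970724 + 1177347372023 = 543659072698675, q_10 = 23·1380056854785 + 68888118094 = 31810195778149 → 543659072698675/31810195778149
APPEND 21: p_11 = 21·543659072698675 + 23586161970724 = 11440426688642899, q_11 = 21·31810195778149 + 1380056854785 = 669394168195914 → 11440426688642899/669394168195914
APPEND 36: p_12 = 36·11440426688642899 + 543659072698675 = 412399019863843039, q_12 = 36·669394168195914 + 31810195778149 = 24130000250831053 → 412399019863843039/24130000250831053
APPEND 5: p_13 = 5·412399019863843039 + 11440426688642899 = 2073435526007858094, q_13 = 5·24130000250831053 + 669394168195914 = 121319395422351179 → 2073435526007858094/121319395422351179

17/1
188/11
5363033/313798
21573835/1262313
911464103/53330944
39214530264/2294492905
1177347372023/68888118094
23586161970724/1380056854785
412399019863843039/24130000250831053
2073435526007858094/121319395422351179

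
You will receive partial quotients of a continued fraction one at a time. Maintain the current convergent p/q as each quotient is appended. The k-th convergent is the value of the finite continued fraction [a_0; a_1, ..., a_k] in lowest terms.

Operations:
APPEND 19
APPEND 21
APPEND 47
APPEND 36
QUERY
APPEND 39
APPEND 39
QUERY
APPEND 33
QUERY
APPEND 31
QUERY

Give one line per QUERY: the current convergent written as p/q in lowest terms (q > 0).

APPEND 19: p_0 = 19·1 + 0 = 19, q_0 = 19·0 + 1 = 1 → 19/1
APPEND 21: p_1 = 21·19 + 1 = 400, q_1 = 21·1 + 0 = 21 → 400/21
APPEND 47: p_2 = 47·400 + 19 = 18819, q_2 = 47·21 + 1 = 988 → 18819/988
APPEND 36: p_3 = 36·18819 + 400 = 677884, q_3 = 36·988 + 21 = 35589 → 677884/35589
APPEND 39: p_4 = 39·677884 + 18819 = 26456295, q_4 = 39·35589 + 988 = 1388959 → 26456295/1388959
APPEND 39: p_5 = 39·26456295 + 677884 = 1032473389, q_5 = 39·1388959 + 35589 = 54204990 → 1032473389/54204990
APPEND 33: p_6 = 33·1032473389 + 26456295 = 34098078132, q_6 = 33·54204990 + 1388959 = 1790153629 → 34098078132/1790153629
APPEND 31: p_7 = 31·34098078132 + 1032473389 = 1058072895481, q_7 = 31·1790153629 + 54204990 = 55548967489 → 1058072895481/55548967489

677884/35589
1032473389/54204990
34098078132/1790153629
1058072895481/55548967489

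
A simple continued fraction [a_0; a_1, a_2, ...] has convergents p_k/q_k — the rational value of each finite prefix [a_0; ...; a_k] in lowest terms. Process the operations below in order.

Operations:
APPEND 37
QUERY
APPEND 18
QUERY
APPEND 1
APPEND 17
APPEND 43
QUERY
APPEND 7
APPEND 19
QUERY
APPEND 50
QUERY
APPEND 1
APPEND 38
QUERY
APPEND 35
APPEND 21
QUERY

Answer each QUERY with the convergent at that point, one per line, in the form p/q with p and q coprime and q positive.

APPEND 37: p_0 = 37·1 + 0 = 37, q_0 = 37·0 + 1 = 1 → 37/1
APPEND 18: p_1 = 18·37 + 1 = 667, q_1 = 18·1 + 0 = 18 → 667/18
APPEND 1: p_2 = 1·667 + 37 = 704, q_2 = 1·18 + 1 = 19 → 704/19
APPEND 17: p_3 = 17·704 + 667 = 12635, q_3 = 17·19 + 18 = 341 → 12635/341
APPEND 43: p_4 = 43·12635 + 704 = 544009, q_4 = 43·341 + 19 = 14682 → 544009/14682
APPEND 7: p_5 = 7·544009 + 12635 = 3820698, q_5 = 7·14682 + 341 = 103115 → 3820698/103115
APPEND 19: p_6 = 19·3820698 + 544009 = 73137271, q_6 = 19·103115 + 14682 = 1973867 → 73137271/1973867
APPEND 50: p_7 = 50·73137271 + 3820698 = 3660684248, q_7 = 50·1973867 + 103115 = 98796465 → 3660684248/98796465
APPEND 1: p_8 = 1·3660684248 + 73137271 = 3733821519, q_8 = 1·98796465 + 1973867 = 100770332 → 3733821519/100770332
APPEND 38: p_9 = 38·3733821519 + 3660684248 = 145545901970, q_9 = 38·100770332 + 98796465 = 3928069081 → 145545901970/3928069081
APPEND 35: p_10 = 35·145545901970 + 3733821519 = 5097840390469, q_10 = 35·3928069081 + 100770332 = 137583188167 → 5097840390469/137583188167
APPEND 21: p_11 = 21·5097840390469 + 145545901970 = 107200194101819, q_11 = 21·137583188167 + 3928069081 = 2893175020588 → 107200194101819/2893175020588

37/1
667/18
544009/14682
73137271/1973867
3660684248/98796465
145545901970/3928069081
107200194101819/2893175020588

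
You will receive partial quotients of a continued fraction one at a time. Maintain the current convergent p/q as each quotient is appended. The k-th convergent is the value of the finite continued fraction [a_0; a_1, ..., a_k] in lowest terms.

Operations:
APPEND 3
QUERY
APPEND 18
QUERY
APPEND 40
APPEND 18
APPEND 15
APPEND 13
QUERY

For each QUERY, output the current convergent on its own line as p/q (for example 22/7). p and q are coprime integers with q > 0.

3/1
55/18
7811603/2556589

APPEND 3: p_0 = 3·1 + 0 = 3, q_0 = 3·0 + 1 = 1 → 3/1
APPEND 18: p_1 = 18·3 + 1 = 55, q_1 = 18·1 + 0 = 18 → 55/18
APPEND 40: p_2 = 40·55 + 3 = 2203, q_2 = 40·18 + 1 = 721 → 2203/721
APPEND 18: p_3 = 18·2203 + 55 = 39709, q_3 = 18·721 + 18 = 12996 → 39709/12996
APPEND 15: p_4 = 15·39709 + 2203 = 597838, q_4 = 15·12996 + 721 = 195661 → 597838/195661
APPEND 13: p_5 = 13·597838 + 39709 = 7811603, q_5 = 13·195661 + 12996 = 2556589 → 7811603/2556589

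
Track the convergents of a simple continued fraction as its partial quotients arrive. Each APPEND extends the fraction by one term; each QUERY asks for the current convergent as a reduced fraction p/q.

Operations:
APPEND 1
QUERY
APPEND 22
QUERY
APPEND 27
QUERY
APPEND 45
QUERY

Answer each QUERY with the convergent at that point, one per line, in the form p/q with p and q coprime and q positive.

APPEND 1: p_0 = 1·1 + 0 = 1, q_0 = 1·0 + 1 = 1 → 1/1
APPEND 22: p_1 = 22·1 + 1 = 23, q_1 = 22·1 + 0 = 22 → 23/22
APPEND 27: p_2 = 27·23 + 1 = 622, q_2 = 27·22 + 1 = 595 → 622/595
APPEND 45: p_3 = 45·622 + 23 = 28013, q_3 = 45·595 + 22 = 26797 → 28013/26797

1/1
23/22
622/595
28013/26797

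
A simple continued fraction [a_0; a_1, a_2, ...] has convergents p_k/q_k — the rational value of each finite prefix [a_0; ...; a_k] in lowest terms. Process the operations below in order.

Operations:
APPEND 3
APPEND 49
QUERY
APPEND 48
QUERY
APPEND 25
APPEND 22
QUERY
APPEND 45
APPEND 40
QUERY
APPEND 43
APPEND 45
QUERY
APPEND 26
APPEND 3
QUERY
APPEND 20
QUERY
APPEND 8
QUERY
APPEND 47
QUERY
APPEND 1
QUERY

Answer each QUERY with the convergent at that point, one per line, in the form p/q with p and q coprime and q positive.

APPEND 3: p_0 = 3·1 + 0 = 3, q_0 = 3·0 + 1 = 1 → 3/1
APPEND 49: p_1 = 49·3 + 1 = 148, q_1 = 49·1 + 0 = 49 → 148/49
APPEND 48: p_2 = 48·148 + 3 = 7107, q_2 = 48·49 + 1 = 2353 → 7107/2353
APPEND 25: p_3 = 25·7107 + 148 = 177823, q_3 = 25·2353 + 49 = 58874 → 177823/58874
APPEND 22: p_4 = 22·177823 + 7107 = 3919213, q_4 = 22·58874 + 2353 = 1297581 → 3919213/1297581
APPEND 45: p_5 = 45·3919213 + 177823 = 176542408, q_5 = 45·1297581 + 58874 = 58450019 → 176542408/58450019
APPEND 40: p_6 = 40·176542408 + 3919213 = 7065615533, q_6 = 40·58450019 + 1297581 = 2339298341 → 7065615533/2339298341
APPEND 43: p_7 = 43·7065615533 + 176542408 = 303998010327, q_7 = 43·2339298341 + 58450019 = 100648278682 → 303998010327/100648278682
APPEND 45: p_8 = 45·303998010327 + 7065615533 = 13686976080248, q_8 = 45·100648278682 + 2339298341 = 4531511839031 → 13686976080248/4531511839031
APPEND 26: p_9 = 26·13686976080248 + 303998010327 = 356165376096775, q_9 = 26·4531511839031 + 100648278682 = 117919956093488 → 356165376096775/117919956093488
APPEND 3: p_10 = 3·356165376096775 + 13686976080248 = 1082183104370573, q_10 = 3·117919956093488 + 4531511839031 = 358291380119495 → 1082183104370573/358291380119495
APPEND 20: p_11 = 20·1082183104370573 + 356165376096775 = 21999827463508235, q_11 = 20·358291380119495 + 117919956093488 = 7283747558483388 → 21999827463508235/7283747558483388
APPEND 8: p_12 = 8·21999827463508235 + 1082183104370573 = 177080802812436453, q_12 = 8·7283747558483388 + 358291380119495 = 58628271847986599 → 177080802812436453/58628271847986599
APPEND 47: p_13 = 47·177080802812436453 + 21999827463508235 = 8344797559648021526, q_13 = 47·58628271847986599 + 7283747558483388 = 2762812524413853541 → 8344797559648021526/2762812524413853541
APPEND 1: p_14 = 1·8344797559648021526 + 177080802812436453 = 8521878362460457979, q_14 = 1·2762812524413853541 + 58628271847986599 = 2821440796261840140 → 8521878362460457979/2821440796261840140

148/49
7107/2353
3919213/1297581
7065615533/2339298341
13686976080248/4531511839031
1082183104370573/358291380119495
21999827463508235/7283747558483388
177080802812436453/58628271847986599
8344797559648021526/2762812524413853541
8521878362460457979/2821440796261840140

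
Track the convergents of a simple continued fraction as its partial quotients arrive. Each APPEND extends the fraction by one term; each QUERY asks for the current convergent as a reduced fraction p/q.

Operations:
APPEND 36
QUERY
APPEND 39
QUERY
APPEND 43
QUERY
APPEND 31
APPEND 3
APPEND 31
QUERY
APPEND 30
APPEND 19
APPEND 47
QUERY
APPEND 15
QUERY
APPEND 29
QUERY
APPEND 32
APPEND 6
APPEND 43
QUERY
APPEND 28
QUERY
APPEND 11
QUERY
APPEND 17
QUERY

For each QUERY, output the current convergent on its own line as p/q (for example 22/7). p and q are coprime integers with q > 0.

APPEND 36: p_0 = 36·1 + 0 = 36, q_0 = 36·0 + 1 = 1 → 36/1
APPEND 39: p_1 = 39·36 + 1 = 1405, q_1 = 39·1 + 0 = 39 → 1405/39
APPEND 43: p_2 = 43·1405 + 36 = 60451, q_2 = 43·39 + 1 = 1678 → 60451/1678
APPEND 31: p_3 = 31·60451 + 1405 = 1875386, q_3 = 31·1678 + 39 = 52057 → 1875386/52057
APPEND 3: p_4 = 3·1875386 + 60451 = 5686609, q_4 = 3·52057 + 1678 = 157849 → 5686609/157849
APPEND 31: p_5 = 31·5686609 + 1875386 = 178160265, q_5 = 31·157849 + 52057 = 4945376 → 178160265/4945376
APPEND 30: p_6 = 30·178160265 + 5686609 = 5350494559, q_6 = 30·4945376 + 157849 = 148519129 → 5350494559/148519129
APPEND 19: p_7 = 19·5350494559 + 178160265 = 101837556886, q_7 = 19·148519129 + 4945376 = 2826808827 → 101837556886/2826808827
APPEND 47: p_8 = 47·101837556886 + 5350494559 = 4791715668201, q_8 = 47·2826808827 + 148519129 = 133008533998 → 4791715668201/133008533998
APPEND 15: p_9 = 15·4791715668201 + 101837556886 = 71977572579901, q_9 = 15·133008533998 + 2826808827 = 1997954818797 → 71977572579901/1997954818797
APPEND 29: p_10 = 29·71977572579901 + 4791715668201 = 2092141320485330, q_10 = 29·1997954818797 + 133008533998 = 58073698279111 → 2092141320485330/58073698279111
APPEND 32: p_11 = 32·2092141320485330 + 71977572579901 = 67020499828110461, q_11 = 32·58073698279111 + 1997954818797 = 1860356299750349 → 67020499828110461/1860356299750349
APPEND 6: p_12 = 6·67020499828110461 + 2092141320485330 = 404215140289148096, q_12 = 6·1860356299750349 + 58073698279111 = 11220211496781205 → 404215140289148096/11220211496781205
APPEND 43: p_13 = 43·404215140289148096 + 67020499828110461 = 17448271532261478589, q_13 = 43·11220211496781205 + 1860356299750349 = 484329450661342164 → 17448271532261478589/484329450661342164
APPEND 28: p_14 = 28·17448271532261478589 + 404215140289148096 = 488955818043610548588, q_14 = 28·484329450661342164 + 11220211496781205 = 13572444830014361797 → 488955818043610548588/13572444830014361797
APPEND 11: p_15 = 11·488955818043610548588 + 17448271532261478589 = 5395962270011977513057, q_15 = 11·13572444830014361797 + 484329450661342164 = 149781222580819321931 → 5395962270011977513057/149781222580819321931
APPEND 17: p_16 = 17·5395962270011977513057 + 488955818043610548588 = 92220314408247228270557, q_16 = 17·149781222580819321931 + 13572444830014361797 = 2559853228703942834624 → 92220314408247228270557/2559853228703942834624

36/1
1405/39
60451/1678
178160265/4945376
4791715668201/133008533998
71977572579901/1997954818797
2092141320485330/58073698279111
17448271532261478589/484329450661342164
488955818043610548588/13572444830014361797
5395962270011977513057/149781222580819321931
92220314408247228270557/2559853228703942834624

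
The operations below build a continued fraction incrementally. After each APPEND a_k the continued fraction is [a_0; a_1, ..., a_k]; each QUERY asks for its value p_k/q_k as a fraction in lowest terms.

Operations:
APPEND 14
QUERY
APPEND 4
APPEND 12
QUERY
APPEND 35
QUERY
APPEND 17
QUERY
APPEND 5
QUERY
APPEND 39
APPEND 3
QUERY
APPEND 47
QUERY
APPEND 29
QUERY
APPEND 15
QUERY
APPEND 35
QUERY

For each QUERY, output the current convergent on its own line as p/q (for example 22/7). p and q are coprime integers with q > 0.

APPEND 14: p_0 = 14·1 + 0 = 14, q_0 = 14·0 + 1 = 1 → 14/1
APPEND 4: p_1 = 4·14 + 1 = 57, q_1 = 4·1 + 0 = 4 → 57/4
APPEND 12: p_2 = 12·57 + 14 = 698, q_2 = 12·4 + 1 = 49 → 698/49
APPEND 35: p_3 = 35·698 + 57 = 24487, q_3 = 35·49 + 4 = 1719 → 24487/1719
APPEND 17: p_4 = 17·24487 + 698 = 416977, q_4 = 17·1719 + 49 = 29272 → 416977/29272
APPEND 5: p_5 = 5·416977 + 24487 = 2109372, q_5 = 5·29272 + 1719 = 148079 → 2109372/148079
APPEND 39: p_6 = 39·2109372 + 416977 = 82682485, q_6 = 39·148079 + 29272 = 5804353 → 82682485/5804353
APPEND 3: p_7 = 3·82682485 + 2109372 = 250156827, q_7 = 3·5804353 + 148079 = 17561138 → 250156827/17561138
APPEND 47: p_8 = 47·250156827 + 82682485 = 11840053354, q_8 = 47·17561138 + 5804353 = 831177839 → 11840053354/831177839
APPEND 29: p_9 = 29·11840053354 + 250156827 = 343611704093, q_9 = 29·831177839 + 17561138 = 24121718469 → 343611704093/24121718469
APPEND 15: p_10 = 15·343611704093 + 11840053354 = 5166015614749, q_10 = 15·24121718469 + 831177839 = 362656954874 → 5166015614749/362656954874
APPEND 35: p_11 = 35·5166015614749 + 343611704093 = 181154158220308, q_11 = 35·362656954874 + 24121718469 = 12717115139059 → 181154158220308/12717115139059

14/1
698/49
24487/1719
416977/29272
2109372/148079
250156827/17561138
11840053354/831177839
343611704093/24121718469
5166015614749/362656954874
181154158220308/12717115139059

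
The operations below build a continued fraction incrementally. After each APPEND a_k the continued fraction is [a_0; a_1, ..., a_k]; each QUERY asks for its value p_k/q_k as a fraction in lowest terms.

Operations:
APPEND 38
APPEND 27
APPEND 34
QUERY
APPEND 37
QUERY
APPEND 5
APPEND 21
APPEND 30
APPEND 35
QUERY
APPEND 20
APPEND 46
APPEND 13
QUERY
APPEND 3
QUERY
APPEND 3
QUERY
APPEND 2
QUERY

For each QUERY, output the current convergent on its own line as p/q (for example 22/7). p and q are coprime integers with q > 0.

34956/919
1294399/34030
145203072155/3817416844
1743903130467464/45847550508053
5365632077887493/141063504847677
17840799364129943/469038065051084
41047230806147379/1079139634949845

APPEND 38: p_0 = 38·1 + 0 = 38, q_0 = 38·0 + 1 = 1 → 38/1
APPEND 27: p_1 = 27·38 + 1 = 1027, q_1 = 27·1 + 0 = 27 → 1027/27
APPEND 34: p_2 = 34·1027 + 38 = 34956, q_2 = 34·27 + 1 = 919 → 34956/919
APPEND 37: p_3 = 37·34956 + 1027 = 1294399, q_3 = 37·919 + 27 = 34030 → 1294399/34030
APPEND 5: p_4 = 5·1294399 + 34956 = 6506951, q_4 = 5·34030 + 919 = 171069 → 6506951/171069
APPEND 21: p_5 = 21·6506951 + 1294399 = 137940370, q_5 = 21·171069 + 34030 = 3626479 → 137940370/3626479
APPEND 30: p_6 = 30·137940370 + 6506951 = 4144718051, q_6 = 30·3626479 + 171069 = 108965439 → 4144718051/108965439
APPEND 35: p_7 = 35·4144718051 + 137940370 = 145203072155, q_7 = 35·108965439 + 3626479 = 3817416844 → 145203072155/3817416844
APPEND 20: p_8 = 20·145203072155 + 4144718051 = 2908206161151, q_8 = 20·3817416844 + 108965439 = 76457302319 → 2908206161151/76457302319
APPEND 46: p_9 = 46·2908206161151 + 145203072155 = 133922686485101, q_9 = 46·76457302319 + 3817416844 = 3520853323518 → 133922686485101/3520853323518
APPEND 13: p_10 = 13·133922686485101 + 2908206161151 = 1743903130467464, q_10 = 13·3520853323518 + 76457302319 = 45847550508053 → 1743903130467464/45847550508053
APPEND 3: p_11 = 3·1743903130467464 + 133922686485101 = 5365632077887493, q_11 = 3·45847550508053 + 3520853323518 = 141063504847677 → 5365632077887493/141063504847677
APPEND 3: p_12 = 3·5365632077887493 + 1743903130467464 = 17840799364129943, q_12 = 3·141063504847677 + 45847550508053 = 469038065051084 → 17840799364129943/469038065051084
APPEND 2: p_13 = 2·17840799364129943 + 5365632077887493 = 41047230806147379, q_13 = 2·469038065051084 + 141063504847677 = 1079139634949845 → 41047230806147379/1079139634949845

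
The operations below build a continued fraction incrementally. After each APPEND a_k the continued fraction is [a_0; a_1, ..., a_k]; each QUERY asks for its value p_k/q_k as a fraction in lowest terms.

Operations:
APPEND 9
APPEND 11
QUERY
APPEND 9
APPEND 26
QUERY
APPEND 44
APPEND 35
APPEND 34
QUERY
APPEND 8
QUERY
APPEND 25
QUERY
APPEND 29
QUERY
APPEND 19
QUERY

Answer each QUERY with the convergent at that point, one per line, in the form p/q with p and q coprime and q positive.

100/11
23734/2611
1245646111/137034718
10001774797/1100304795
251290016036/27644654593
7297412239841/802795287992
138902122573015/15280755126441

APPEND 9: p_0 = 9·1 + 0 = 9, q_0 = 9·0 + 1 = 1 → 9/1
APPEND 11: p_1 = 11·9 + 1 = 100, q_1 = 11·1 + 0 = 11 → 100/11
APPEND 9: p_2 = 9·100 + 9 = 909, q_2 = 9·11 + 1 = 100 → 909/100
APPEND 26: p_3 = 26·909 + 100 = 23734, q_3 = 26·100 + 11 = 2611 → 23734/2611
APPEND 44: p_4 = 44·23734 + 909 = 1045205, q_4 = 44·2611 + 100 = 114984 → 1045205/114984
APPEND 35: p_5 = 35·1045205 + 23734 = 36605909, q_5 = 35·114984 + 2611 = 4027051 → 36605909/4027051
APPEND 34: p_6 = 34·36605909 + 1045205 = 1245646111, q_6 = 34·4027051 + 114984 = 137034718 → 1245646111/137034718
APPEND 8: p_7 = 8·1245646111 + 36605909 = 10001774797, q_7 = 8·137034718 + 4027051 = 1100304795 → 10001774797/1100304795
APPEND 25: p_8 = 25·10001774797 + 1245646111 = 251290016036, q_8 = 25·1100304795 + 137034718 = 27644654593 → 251290016036/27644654593
APPEND 29: p_9 = 29·251290016036 + 10001774797 = 7297412239841, q_9 = 29·27644654593 + 1100304795 = 802795287992 → 7297412239841/802795287992
APPEND 19: p_10 = 19·7297412239841 + 251290016036 = 138902122573015, q_10 = 19·802795287992 + 27644654593 = 15280755126441 → 138902122573015/15280755126441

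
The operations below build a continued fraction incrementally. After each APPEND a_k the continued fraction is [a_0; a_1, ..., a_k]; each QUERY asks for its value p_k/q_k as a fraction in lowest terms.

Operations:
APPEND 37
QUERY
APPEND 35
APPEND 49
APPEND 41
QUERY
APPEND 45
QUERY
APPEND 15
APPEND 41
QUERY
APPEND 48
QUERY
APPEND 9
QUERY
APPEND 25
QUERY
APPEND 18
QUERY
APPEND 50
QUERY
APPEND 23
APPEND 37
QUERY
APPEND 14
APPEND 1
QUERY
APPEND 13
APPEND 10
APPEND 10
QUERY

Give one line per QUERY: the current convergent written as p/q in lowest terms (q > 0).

37/1
2606477/70391
117355006/3169311
72397549253/1955181607
3476845295711/93896327192
31364005210652/847022126335
787576975562011/21269449485567
14207749565326850/383697112866541
711175055241904511/19206125092812617
606446833800019736822/16377815372252411701
9113073741020425182933/246109355158033732247
12915765876999283467077570/348805562392442541137927

APPEND 37: p_0 = 37·1 + 0 = 37, q_0 = 37·0 + 1 = 1 → 37/1
APPEND 35: p_1 = 35·37 + 1 = 1296, q_1 = 35·1 + 0 = 35 → 1296/35
APPEND 49: p_2 = 49·1296 + 37 = 63541, q_2 = 49·35 + 1 = 1716 → 63541/1716
APPEND 41: p_3 = 41·63541 + 1296 = 2606477, q_3 = 41·1716 + 35 = 70391 → 2606477/70391
APPEND 45: p_4 = 45·2606477 + 63541 = 117355006, q_4 = 45·70391 + 1716 = 3169311 → 117355006/3169311
APPEND 15: p_5 = 15·117355006 + 2606477 = 1762931567, q_5 = 15·3169311 + 70391 = 47610056 → 1762931567/47610056
APPEND 41: p_6 = 41·1762931567 + 117355006 = 72397549253, q_6 = 41·47610056 + 3169311 = 1955181607 → 72397549253/1955181607
APPEND 48: p_7 = 48·72397549253 + 1762931567 = 3476845295711, q_7 = 48·1955181607 + 47610056 = 93896327192 → 3476845295711/93896327192
APPEND 9: p_8 = 9·3476845295711 + 72397549253 = 31364005210652, q_8 = 9·93896327192 + 1955181607 = 847022126335 → 31364005210652/847022126335
APPEND 25: p_9 = 25·31364005210652 + 3476845295711 = 787576975562011, q_9 = 25·847022126335 + 93896327192 = 21269449485567 → 787576975562011/21269449485567
APPEND 18: p_10 = 18·787576975562011 + 31364005210652 = 14207749565326850, q_10 = 18·21269449485567 + 847022126335 = 383697112866541 → 14207749565326850/383697112866541
APPEND 50: p_11 = 50·14207749565326850 + 787576975562011 = 711175055241904511, q_11 = 50·383697112866541 + 21269449485567 = 19206125092812617 → 711175055241904511/19206125092812617
APPEND 23: p_12 = 23·711175055241904511 + 14207749565326850 = 16371234020129130603, q_12 = 23·19206125092812617 + 383697112866541 = 442124574247556732 → 16371234020129130603/442124574247556732
APPEND 37: p_13 = 37·16371234020129130603 + 711175055241904511 = 606446833800019736822, q_13 = 37·442124574247556732 + 19206125092812617 = 16377815372252411701 → 606446833800019736822/16377815372252411701
APPEND 14: p_14 = 14·606446833800019736822 + 16371234020129130603 = 8506626907220405446111, q_14 = 14·16377815372252411701 + 442124574247556732 = 229731539785781320546 → 8506626907220405446111/229731539785781320546
APPEND 1: p_15 = 1·8506626907220405446111 + 606446833800019736822 = 9113073741020425182933, q_15 = 1·229731539785781320546 + 16377815372252411701 = 246109355158033732247 → 9113073741020425182933/246109355158033732247
APPEND 13: p_16 = 13·9113073741020425182933 + 8506626907220405446111 = 126976585540485932824240, q_16 = 13·246109355158033732247 + 229731539785781320546 = 3429153156840219839757 → 126976585540485932824240/3429153156840219839757
APPEND 10: p_17 = 10·126976585540485932824240 + 9113073741020425182933 = 1278878929145879753425333, q_17 = 10·3429153156840219839757 + 246109355158033732247 = 34537640923560232129817 → 1278878929145879753425333/34537640923560232129817
APPEND 10: p_18 = 10·1278878929145879753425333 + 126976585540485932824240 = 12915765876999283467077570, q_18 = 10·34537640923560232129817 + 3429153156840219839757 = 348805562392442541137927 → 12915765876999283467077570/348805562392442541137927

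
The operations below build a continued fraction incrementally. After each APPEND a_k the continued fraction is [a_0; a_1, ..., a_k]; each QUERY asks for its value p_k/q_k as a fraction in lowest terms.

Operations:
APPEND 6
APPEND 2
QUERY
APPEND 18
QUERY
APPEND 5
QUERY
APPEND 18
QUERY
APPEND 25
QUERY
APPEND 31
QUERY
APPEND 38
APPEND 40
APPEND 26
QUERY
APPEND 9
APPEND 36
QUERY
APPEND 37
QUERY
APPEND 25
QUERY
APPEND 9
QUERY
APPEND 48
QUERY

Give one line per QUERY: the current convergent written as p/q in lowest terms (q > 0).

APPEND 6: p_0 = 6·1 + 0 = 6, q_0 = 6·0 + 1 = 1 → 6/1
APPEND 2: p_1 = 2·6 + 1 = 13, q_1 = 2·1 + 0 = 2 → 13/2
APPEND 18: p_2 = 18·13 + 6 = 240, q_2 = 18·2 + 1 = 37 → 240/37
APPEND 5: p_3 = 5·240 + 13 = 1213, q_3 = 5·37 + 2 = 187 → 1213/187
APPEND 18: p_4 = 18·1213 + 240 = 22074, q_4 = 18·187 + 37 = 3403 → 22074/3403
APPEND 25: p_5 = 25·22074 + 1213 = 553063, q_5 = 25·3403 + 187 = 85262 → 553063/85262
APPEND 31: p_6 = 31·553063 + 22074 = 17167027, q_6 = 31·85262 + 3403 = 2646525 → 17167027/2646525
APPEND 38: p_7 = 38·17167027 + 553063 = 652900089, q_7 = 38·2646525 + 85262 = 100653212 → 652900089/100653212
APPEND 40: p_8 = 40·652900089 + 17167027 = 26133170587, q_8 = 40·100653212 + 2646525 = 4028775005 → 26133170587/4028775005
APPEND 26: p_9 = 26·26133170587 + 652900089 = 680115335351, q_9 = 26·4028775005 + 100653212 = 104848803342 → 680115335351/104848803342
APPEND 9: p_10 = 9·680115335351 + 26133170587 = 6147171188746, q_10 = 9·104848803342 + 4028775005 = 947668005083 → 6147171188746/947668005083
APPEND 36: p_11 = 36·6147171188746 + 680115335351 = 221978278130207, q_11 = 36·947668005083 + 104848803342 = 34220896986330 → 221978278130207/34220896986330
APPEND 37: p_12 = 37·221978278130207 + 6147171188746 = 8219343462006405, q_12 = 37·34220896986330 + 947668005083 = 1267120856499293 → 8219343462006405/1267120856499293
APPEND 25: p_13 = 25·8219343462006405 + 221978278130207 = 205705564828290332, q_13 = 25·1267120856499293 + 34220896986330 = 31712242309468655 → 205705564828290332/31712242309468655
APPEND 9: p_14 = 9·205705564828290332 + 8219343462006405 = 1859569426916619393, q_14 = 9·31712242309468655 + 1267120856499293 = 286677301641717188 → 1859569426916619393/286677301641717188
APPEND 48: p_15 = 48·1859569426916619393 + 205705564828290332 = 89465038056826021196, q_15 = 48·286677301641717188 + 31712242309468655 = 13792222721111893679 → 89465038056826021196/13792222721111893679

13/2
240/37
1213/187
22074/3403
553063/85262
17167027/2646525
680115335351/104848803342
221978278130207/34220896986330
8219343462006405/1267120856499293
205705564828290332/31712242309468655
1859569426916619393/286677301641717188
89465038056826021196/13792222721111893679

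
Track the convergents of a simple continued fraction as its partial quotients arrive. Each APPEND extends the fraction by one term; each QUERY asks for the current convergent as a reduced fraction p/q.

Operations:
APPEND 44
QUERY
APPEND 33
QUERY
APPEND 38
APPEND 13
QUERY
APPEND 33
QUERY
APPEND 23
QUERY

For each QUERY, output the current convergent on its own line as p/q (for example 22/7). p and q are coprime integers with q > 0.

44/1
1453/33
719807/16348
23808889/540739
548324254/12453345

APPEND 44: p_0 = 44·1 + 0 = 44, q_0 = 44·0 + 1 = 1 → 44/1
APPEND 33: p_1 = 33·44 + 1 = 1453, q_1 = 33·1 + 0 = 33 → 1453/33
APPEND 38: p_2 = 38·1453 + 44 = 55258, q_2 = 38·33 + 1 = 1255 → 55258/1255
APPEND 13: p_3 = 13·55258 + 1453 = 719807, q_3 = 13·1255 + 33 = 16348 → 719807/16348
APPEND 33: p_4 = 33·719807 + 55258 = 23808889, q_4 = 33·16348 + 1255 = 540739 → 23808889/540739
APPEND 23: p_5 = 23·23808889 + 719807 = 548324254, q_5 = 23·540739 + 16348 = 12453345 → 548324254/12453345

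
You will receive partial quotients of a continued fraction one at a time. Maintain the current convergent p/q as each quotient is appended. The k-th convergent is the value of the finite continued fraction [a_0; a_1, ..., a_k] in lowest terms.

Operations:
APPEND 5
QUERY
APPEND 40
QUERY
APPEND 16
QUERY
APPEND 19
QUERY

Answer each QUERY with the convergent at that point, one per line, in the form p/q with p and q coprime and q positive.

5/1
201/40
3221/641
61400/12219

APPEND 5: p_0 = 5·1 + 0 = 5, q_0 = 5·0 + 1 = 1 → 5/1
APPEND 40: p_1 = 40·5 + 1 = 201, q_1 = 40·1 + 0 = 40 → 201/40
APPEND 16: p_2 = 16·201 + 5 = 3221, q_2 = 16·40 + 1 = 641 → 3221/641
APPEND 19: p_3 = 19·3221 + 201 = 61400, q_3 = 19·641 + 40 = 12219 → 61400/12219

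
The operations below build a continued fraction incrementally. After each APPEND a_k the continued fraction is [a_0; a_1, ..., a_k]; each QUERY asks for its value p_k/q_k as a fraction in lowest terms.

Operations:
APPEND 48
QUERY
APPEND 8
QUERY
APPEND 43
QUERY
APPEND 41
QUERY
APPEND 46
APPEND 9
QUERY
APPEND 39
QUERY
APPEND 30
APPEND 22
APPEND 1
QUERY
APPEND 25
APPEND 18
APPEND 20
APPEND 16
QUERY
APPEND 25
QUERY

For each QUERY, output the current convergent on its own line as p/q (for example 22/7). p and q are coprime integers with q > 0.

APPEND 48: p_0 = 48·1 + 0 = 48, q_0 = 48·0 + 1 = 1 → 48/1
APPEND 8: p_1 = 8·48 + 1 = 385, q_1 = 8·1 + 0 = 8 → 385/8
APPEND 43: p_2 = 43·385 + 48 = 16603, q_2 = 43·8 + 1 = 345 → 16603/345
APPEND 41: p_3 = 41·16603 + 385 = 681108, q_3 = 41·345 + 8 = 14153 → 681108/14153
APPEND 46: p_4 = 46·681108 + 16603 = 31347571, q_4 = 46·14153 + 345 = 651383 → 31347571/651383
APPEND 9: p_5 = 9·31347571 + 681108 = 282809247, q_5 = 9·651383 + 14153 = 5876600 → 282809247/5876600
APPEND 39: p_6 = 39·282809247 + 31347571 = 11060908204, q_6 = 39·5876600 + 651383 = 229838783 → 11060908204/229838783
APPEND 30: p_7 = 30·11060908204 + 282809247 = 332110055367, q_7 = 30·229838783 + 5876600 = 6901040090 → 332110055367/6901040090
APPEND 22: p_8 = 22·332110055367 + 11060908204 = 7317482126278, q_8 = 22·6901040090 + 229838783 = 152052720763 → 7317482126278/152052720763
APPEND 1: p_9 = 1·7317482126278 + 332110055367 = 7649592181645, q_9 = 1·152052720763 + 6901040090 = 158953760853 → 7649592181645/158953760853
APPEND 25: p_10 = 25·7649592181645 + 7317482126278 = 198557286667403, q_10 = 25·158953760853 + 152052720763 = 4125896742088 → 198557286667403/4125896742088
APPEND 18: p_11 = 18·198557286667403 + 7649592181645 = 3581680752194899, q_11 = 18·4125896742088 + 158953760853 = 74425095118437 → 3581680752194899/74425095118437
APPEND 20: p_12 = 20·3581680752194899 + 198557286667403 = 71832172330565383, q_12 = 20·74425095118437 + 4125896742088 = 1492627799110828 → 71832172330565383/1492627799110828
APPEND 16: p_13 = 16·71832172330565383 + 3581680752194899 = 1152896438041241027, q_13 = 16·1492627799110828 + 74425095118437 = 23956469880891685 → 1152896438041241027/23956469880891685
APPEND 25: p_14 = 25·1152896438041241027 + 71832172330565383 = 28894243123361591058, q_14 = 25·23956469880891685 + 1492627799110828 = 600404374821402953 → 28894243123361591058/600404374821402953

48/1
385/8
16603/345
681108/14153
282809247/5876600
11060908204/229838783
7649592181645/158953760853
1152896438041241027/23956469880891685
28894243123361591058/600404374821402953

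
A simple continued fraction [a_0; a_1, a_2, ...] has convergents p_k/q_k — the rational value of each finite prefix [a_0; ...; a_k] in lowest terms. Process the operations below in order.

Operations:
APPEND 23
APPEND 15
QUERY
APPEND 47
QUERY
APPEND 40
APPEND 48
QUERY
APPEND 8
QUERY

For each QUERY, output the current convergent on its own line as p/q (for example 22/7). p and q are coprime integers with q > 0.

APPEND 23: p_0 = 23·1 + 0 = 23, q_0 = 23·0 + 1 = 1 → 23/1
APPEND 15: p_1 = 15·23 + 1 = 346, q_1 = 15·1 + 0 = 15 → 346/15
APPEND 47: p_2 = 47·346 + 23 = 16285, q_2 = 47·15 + 1 = 706 → 16285/706
APPEND 40: p_3 = 40·16285 + 346 = 651746, q_3 = 40·706 + 15 = 28255 → 651746/28255
APPEND 48: p_4 = 48·651746 + 16285 = 31300093, q_4 = 48·28255 + 706 = 1356946 → 31300093/1356946
APPEND 8: p_5 = 8·31300093 + 651746 = 251052490, q_5 = 8·1356946 + 28255 = 10883823 → 251052490/10883823

346/15
16285/706
31300093/1356946
251052490/10883823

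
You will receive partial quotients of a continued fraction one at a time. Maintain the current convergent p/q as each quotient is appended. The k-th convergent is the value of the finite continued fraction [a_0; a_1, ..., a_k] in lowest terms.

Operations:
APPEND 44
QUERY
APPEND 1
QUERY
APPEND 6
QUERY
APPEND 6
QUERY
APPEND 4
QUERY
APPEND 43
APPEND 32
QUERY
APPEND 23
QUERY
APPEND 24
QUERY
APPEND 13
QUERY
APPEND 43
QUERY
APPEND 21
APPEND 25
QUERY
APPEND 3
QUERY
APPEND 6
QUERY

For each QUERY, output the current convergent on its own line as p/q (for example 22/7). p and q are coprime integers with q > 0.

44/1
45/1
314/7
1929/43
8030/179
11119038/247859
256085093/5708497
6157161270/137251787
80299181603/1789981728
3459021970199/77106466091
1821453035864749/40602750707066
5537078868150029/123429277890837
35043926244764923/781178418052088

APPEND 44: p_0 = 44·1 + 0 = 44, q_0 = 44·0 + 1 = 1 → 44/1
APPEND 1: p_1 = 1·44 + 1 = 45, q_1 = 1·1 + 0 = 1 → 45/1
APPEND 6: p_2 = 6·45 + 44 = 314, q_2 = 6·1 + 1 = 7 → 314/7
APPEND 6: p_3 = 6·314 + 45 = 1929, q_3 = 6·7 + 1 = 43 → 1929/43
APPEND 4: p_4 = 4·1929 + 314 = 8030, q_4 = 4·43 + 7 = 179 → 8030/179
APPEND 43: p_5 = 43·8030 + 1929 = 347219, q_5 = 43·179 + 43 = 7740 → 347219/7740
APPEND 32: p_6 = 32·347219 + 8030 = 11119038, q_6 = 32·7740 + 179 = 247859 → 11119038/247859
APPEND 23: p_7 = 23·11119038 + 347219 = 256085093, q_7 = 23·247859 + 7740 = 5708497 → 256085093/5708497
APPEND 24: p_8 = 24·256085093 + 11119038 = 6157161270, q_8 = 24·5708497 + 247859 = 137251787 → 6157161270/137251787
APPEND 13: p_9 = 13·6157161270 + 256085093 = 80299181603, q_9 = 13·137251787 + 5708497 = 1789981728 → 80299181603/1789981728
APPEND 43: p_10 = 43·80299181603 + 6157161270 = 3459021970199, q_10 = 43·1789981728 + 137251787 = 77106466091 → 3459021970199/77106466091
APPEND 21: p_11 = 21·3459021970199 + 80299181603 = 72719760555782, q_11 = 21·77106466091 + 1789981728 = 1621025769639 → 72719760555782/1621025769639
APPEND 25: p_12 = 25·72719760555782 + 3459021970199 = 1821453035864749, q_12 = 25·1621025769639 + 77106466091 = 40602750707066 → 1821453035864749/40602750707066
APPEND 3: p_13 = 3·1821453035864749 + 72719760555782 = 5537078868150029, q_13 = 3·40602750707066 + 1621025769639 = 123429277890837 → 5537078868150029/123429277890837
APPEND 6: p_14 = 6·5537078868150029 + 1821453035864749 = 35043926244764923, q_14 = 6·123429277890837 + 40602750707066 = 781178418052088 → 35043926244764923/781178418052088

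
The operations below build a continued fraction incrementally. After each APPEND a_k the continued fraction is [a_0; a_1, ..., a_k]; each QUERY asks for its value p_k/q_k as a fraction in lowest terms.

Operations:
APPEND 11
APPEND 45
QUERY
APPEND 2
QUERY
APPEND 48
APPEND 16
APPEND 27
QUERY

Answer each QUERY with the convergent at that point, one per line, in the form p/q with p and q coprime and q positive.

496/45
1003/91
21088201/1913286

APPEND 11: p_0 = 11·1 + 0 = 11, q_0 = 11·0 + 1 = 1 → 11/1
APPEND 45: p_1 = 45·11 + 1 = 496, q_1 = 45·1 + 0 = 45 → 496/45
APPEND 2: p_2 = 2·496 + 11 = 1003, q_2 = 2·45 + 1 = 91 → 1003/91
APPEND 48: p_3 = 48·1003 + 496 = 48640, q_3 = 48·91 + 45 = 4413 → 48640/4413
APPEND 16: p_4 = 16·48640 + 1003 = 779243, q_4 = 16·4413 + 91 = 70699 → 779243/70699
APPEND 27: p_5 = 27·779243 + 48640 = 21088201, q_5 = 27·70699 + 4413 = 1913286 → 21088201/1913286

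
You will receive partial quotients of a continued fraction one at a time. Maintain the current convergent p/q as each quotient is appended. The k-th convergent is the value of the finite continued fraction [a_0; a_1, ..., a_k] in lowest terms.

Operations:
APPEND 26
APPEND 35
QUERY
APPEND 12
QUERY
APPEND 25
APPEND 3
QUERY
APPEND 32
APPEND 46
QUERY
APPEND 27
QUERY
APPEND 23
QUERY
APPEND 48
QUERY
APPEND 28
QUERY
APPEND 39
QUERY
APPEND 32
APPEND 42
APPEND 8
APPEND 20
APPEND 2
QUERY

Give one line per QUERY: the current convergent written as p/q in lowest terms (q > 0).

911/35
10958/421
835541/32101
1243395499/47770533
33598690646/1290842183
774013280357/29737140742
37186236147782/1428673597799
1041988625418253/40032597879114
40674742627459649/1562699990883245
18121334461407131403091/696211146484684674404

APPEND 26: p_0 = 26·1 + 0 = 26, q_0 = 26·0 + 1 = 1 → 26/1
APPEND 35: p_1 = 35·26 + 1 = 911, q_1 = 35·1 + 0 = 35 → 911/35
APPEND 12: p_2 = 12·911 + 26 = 10958, q_2 = 12·35 + 1 = 421 → 10958/421
APPEND 25: p_3 = 25·10958 + 911 = 274861, q_3 = 25·421 + 35 = 10560 → 274861/10560
APPEND 3: p_4 = 3·274861 + 10958 = 835541, q_4 = 3·10560 + 421 = 32101 → 835541/32101
APPEND 32: p_5 = 32·835541 + 274861 = 27012173, q_5 = 32·32101 + 10560 = 1037792 → 27012173/1037792
APPEND 46: p_6 = 46·27012173 + 835541 = 1243395499, q_6 = 46·1037792 + 32101 = 47770533 → 1243395499/47770533
APPEND 27: p_7 = 27·1243395499 + 27012173 = 33598690646, q_7 = 27·47770533 + 1037792 = 1290842183 → 33598690646/1290842183
APPEND 23: p_8 = 23·33598690646 + 1243395499 = 774013280357, q_8 = 23·1290842183 + 47770533 = 29737140742 → 774013280357/29737140742
APPEND 48: p_9 = 48·774013280357 + 33598690646 = 37186236147782, q_9 = 48·29737140742 + 1290842183 = 1428673597799 → 37186236147782/1428673597799
APPEND 28: p_10 = 28·37186236147782 + 774013280357 = 1041988625418253, q_10 = 28·1428673597799 + 29737140742 = 40032597879114 → 1041988625418253/40032597879114
APPEND 39: p_11 = 39·1041988625418253 + 37186236147782 = 40674742627459649, q_11 = 39·40032597879114 + 1428673597799 = 1562699990883245 → 40674742627459649/1562699990883245
APPEND 32: p_12 = 32·40674742627459649 + 1041988625418253 = 1302633752704127021, q_12 = 32·1562699990883245 + 40032597879114 = 50046432306142954 → 1302633752704127021/50046432306142954
APPEND 42: p_13 = 42·1302633752704127021 + 40674742627459649 = 54751292356200794531, q_13 = 42·50046432306142954 + 1562699990883245 = 2103512856848887313 → 54751292356200794531/2103512856848887313
APPEND 8: p_14 = 8·54751292356200794531 + 1302633752704127021 = 439312972602310483269, q_14 = 8·2103512856848887313 + 50046432306142954 = 16878149287097241458 → 439312972602310483269/16878149287097241458
APPEND 20: p_15 = 20·439312972602310483269 + 54751292356200794531 = 8841010744402410459911, q_15 = 20·16878149287097241458 + 2103512856848887313 = 339666498598793716473 → 8841010744402410459911/339666498598793716473
APPEND 2: p_16 = 2·8841010744402410459911 + 439312972602310483269 = 18121334461407131403091, q_16 = 2·339666498598793716473 + 16878149287097241458 = 696211146484684674404 → 18121334461407131403091/696211146484684674404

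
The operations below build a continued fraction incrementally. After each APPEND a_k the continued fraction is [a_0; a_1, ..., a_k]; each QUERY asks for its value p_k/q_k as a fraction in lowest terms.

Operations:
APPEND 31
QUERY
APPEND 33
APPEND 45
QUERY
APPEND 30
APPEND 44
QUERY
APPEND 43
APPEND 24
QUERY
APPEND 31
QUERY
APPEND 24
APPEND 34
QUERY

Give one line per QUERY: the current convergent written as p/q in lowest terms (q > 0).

31/1
46111/1486
60957687/1964458
63002515167/2030355826
1955700535072/63025546913
1599949422669502/51560903926005

APPEND 31: p_0 = 31·1 + 0 = 31, q_0 = 31·0 + 1 = 1 → 31/1
APPEND 33: p_1 = 33·31 + 1 = 1024, q_1 = 33·1 + 0 = 33 → 1024/33
APPEND 45: p_2 = 45·1024 + 31 = 46111, q_2 = 45·33 + 1 = 1486 → 46111/1486
APPEND 30: p_3 = 30·46111 + 1024 = 1384354, q_3 = 30·1486 + 33 = 44613 → 1384354/44613
APPEND 44: p_4 = 44·1384354 + 46111 = 60957687, q_4 = 44·44613 + 1486 = 1964458 → 60957687/1964458
APPEND 43: p_5 = 43·60957687 + 1384354 = 2622564895, q_5 = 43·1964458 + 44613 = 84516307 → 2622564895/84516307
APPEND 24: p_6 = 24·2622564895 + 60957687 = 63002515167, q_6 = 24·84516307 + 1964458 = 2030355826 → 63002515167/2030355826
APPEND 31: p_7 = 31·63002515167 + 2622564895 = 1955700535072, q_7 = 31·2030355826 + 84516307 = 63025546913 → 1955700535072/63025546913
APPEND 24: p_8 = 24·1955700535072 + 63002515167 = 46999815356895, q_8 = 24·63025546913 + 2030355826 = 1514643481738 → 46999815356895/1514643481738
APPEND 34: p_9 = 34·46999815356895 + 1955700535072 = 1599949422669502, q_9 = 34·1514643481738 + 63025546913 = 51560903926005 → 1599949422669502/51560903926005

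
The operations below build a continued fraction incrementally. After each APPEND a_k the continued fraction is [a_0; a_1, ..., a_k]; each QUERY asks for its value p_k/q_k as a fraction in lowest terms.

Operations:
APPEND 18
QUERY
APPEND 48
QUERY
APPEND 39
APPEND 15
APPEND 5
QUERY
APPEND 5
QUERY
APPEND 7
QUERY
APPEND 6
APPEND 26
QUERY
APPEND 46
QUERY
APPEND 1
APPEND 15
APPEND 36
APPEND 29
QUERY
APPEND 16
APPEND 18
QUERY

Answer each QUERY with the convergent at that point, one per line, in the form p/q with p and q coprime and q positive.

APPEND 18: p_0 = 18·1 + 0 = 18, q_0 = 18·0 + 1 = 1 → 18/1
APPEND 48: p_1 = 48·18 + 1 = 865, q_1 = 48·1 + 0 = 48 → 865/48
APPEND 39: p_2 = 39·865 + 18 = 33753, q_2 = 39·48 + 1 = 1873 → 33753/1873
APPEND 15: p_3 = 15·33753 + 865 = 507160, q_3 = 15·1873 + 48 = 28143 → 507160/28143
APPEND 5: p_4 = 5·507160 + 33753 = 2569553, q_4 = 5·28143 + 1873 = 142588 → 2569553/142588
APPEND 5: p_5 = 5·2569553 + 507160 = 13354925, q_5 = 5·142588 + 28143 = 741083 → 13354925/741083
APPEND 7: p_6 = 7·13354925 + 2569553 = 96054028, q_6 = 7·741083 + 142588 = 5330169 → 96054028/5330169
APPEND 6: p_7 = 6·96054028 + 13354925 = 589679093, q_7 = 6·5330169 + 741083 = 32722097 → 589679093/32722097
APPEND 26: p_8 = 26·589679093 + 96054028 = 15427710446, q_8 = 26·32722097 + 5330169 = 856104691 → 15427710446/856104691
APPEND 46: p_9 = 46·15427710446 + 589679093 = 710264359609, q_9 = 46·856104691 + 32722097 = 39413537883 → 710264359609/39413537883
APPEND 1: p_10 = 1·710264359609 + 15427710446 = 725692070055, q_10 = 1·39413537883 + 856104691 = 40269642574 → 725692070055/40269642574
APPEND 15: p_11 = 15·725692070055 + 710264359609 = 11595645410434, q_11 = 15·40269642574 + 39413537883 = 643458176493 → 11595645410434/643458176493
APPEND 36: p_12 = 36·11595645410434 + 725692070055 = 418168926845679, q_12 = 36·643458176493 + 40269642574 = 23204763996322 → 418168926845679/23204763996322
APPEND 29: p_13 = 29·418168926845679 + 11595645410434 = 12138494523935125, q_13 = 29·23204763996322 + 643458176493 = 673581614069831 → 12138494523935125/673581614069831
APPEND 16: p_14 = 16·12138494523935125 + 418168926845679 = 194634081309807679, q_14 = 16·673581614069831 + 23204763996322 = 10800510589113618 → 194634081309807679/10800510589113618
APPEND 18: p_15 = 18·194634081309807679 + 12138494523935125 = 3515551958100473347, q_15 = 18·10800510589113618 + 673581614069831 = 195082772218114955 → 3515551958100473347/195082772218114955

18/1
865/48
2569553/142588
13354925/741083
96054028/5330169
15427710446/856104691
710264359609/39413537883
12138494523935125/673581614069831
3515551958100473347/195082772218114955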